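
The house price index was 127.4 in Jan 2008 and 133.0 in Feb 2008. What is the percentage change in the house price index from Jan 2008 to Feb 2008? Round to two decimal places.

4.40%

Change = (133.0 − 127.4) / 127.4 × 100
       = 5.6 / 127.4 × 100 = 4.3956%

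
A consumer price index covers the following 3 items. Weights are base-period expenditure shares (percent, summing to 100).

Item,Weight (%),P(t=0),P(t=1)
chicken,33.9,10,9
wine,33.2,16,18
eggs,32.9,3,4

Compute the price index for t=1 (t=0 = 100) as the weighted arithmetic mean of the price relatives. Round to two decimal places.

111.73

chicken: 33.9 × (9/10) = 33.9 × 0.900000 = 30.5100
wine: 33.2 × (18/16) = 33.2 × 1.125000 = 37.3500
eggs: 32.9 × (4/3) = 32.9 × 1.333333 = 43.8667
Index = Σ wᵢ·(p₁ᵢ/p₀ᵢ) = 30.5100 + 37.3500 + 43.8667 = 111.7267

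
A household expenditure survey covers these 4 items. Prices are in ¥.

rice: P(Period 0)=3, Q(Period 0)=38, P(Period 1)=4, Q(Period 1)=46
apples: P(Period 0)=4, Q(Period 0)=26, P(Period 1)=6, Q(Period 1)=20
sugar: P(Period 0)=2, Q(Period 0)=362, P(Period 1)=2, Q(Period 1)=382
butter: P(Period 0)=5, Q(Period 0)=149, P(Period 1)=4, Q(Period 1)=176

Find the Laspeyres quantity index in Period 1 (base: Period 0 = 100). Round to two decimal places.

Laspeyres quantity index uses base-period prices as weights.
ΣP(Period 0)·Q(Period 1) = 3×46 + 4×20 + 2×382 + 5×176 = 138 + 80 + 764 + 880 = 1862
ΣP(Period 0)·Q(Period 0) = 3×38 + 4×26 + 2×362 + 5×149 = 114 + 104 + 724 + 745 = 1687
Index = 1862 / 1687 × 100 = 110.3734

110.37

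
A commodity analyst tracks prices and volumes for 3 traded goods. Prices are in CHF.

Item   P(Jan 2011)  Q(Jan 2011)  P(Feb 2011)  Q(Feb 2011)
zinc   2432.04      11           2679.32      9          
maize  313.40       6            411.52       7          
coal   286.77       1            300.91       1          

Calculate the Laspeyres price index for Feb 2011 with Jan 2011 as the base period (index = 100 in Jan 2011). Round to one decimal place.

Laspeyres price index uses base-period quantities as weights.
ΣP(Feb 2011)·Q(Jan 2011) = 2679.32×11 + 411.52×6 + 300.91×1 = 29472.52 + 2469.12 + 300.91 = 32242.55
ΣP(Jan 2011)·Q(Jan 2011) = 2432.04×11 + 313.40×6 + 286.77×1 = 26752.44 + 1880.4 + 286.77 = 28919.61
Index = 32242.55 / 28919.61 × 100 = 111.4903

111.5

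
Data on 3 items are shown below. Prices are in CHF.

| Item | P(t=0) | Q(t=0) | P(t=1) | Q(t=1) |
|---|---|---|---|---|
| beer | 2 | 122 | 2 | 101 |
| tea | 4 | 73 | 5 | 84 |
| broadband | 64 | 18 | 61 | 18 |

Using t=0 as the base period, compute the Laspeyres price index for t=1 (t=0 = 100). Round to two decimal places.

101.13

Laspeyres price index uses base-period quantities as weights.
ΣP(t=1)·Q(t=0) = 2×122 + 5×73 + 61×18 = 244 + 365 + 1098 = 1707
ΣP(t=0)·Q(t=0) = 2×122 + 4×73 + 64×18 = 244 + 292 + 1152 = 1688
Index = 1707 / 1688 × 100 = 101.1256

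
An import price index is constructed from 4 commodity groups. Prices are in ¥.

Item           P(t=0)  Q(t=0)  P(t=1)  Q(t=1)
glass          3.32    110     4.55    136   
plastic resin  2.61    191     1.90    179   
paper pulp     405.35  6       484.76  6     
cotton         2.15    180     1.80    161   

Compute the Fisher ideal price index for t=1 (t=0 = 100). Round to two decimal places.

111.83

Laspeyres component (base-period weights):
ΣP(t=1)Q(t=0) = 4.55×110 + 1.90×191 + 484.76×6 + 1.80×180 = 500.5 + 362.9 + 2908.56 + 324 = 4095.96
ΣP(t=0)Q(t=0) = 3.32×110 + 2.61×191 + 405.35×6 + 2.15×180 = 365.2 + 498.51 + 2432.1 + 387 = 3682.81
L = 4095.96 / 3682.81 × 100 = 111.2183
Paasche component (current-period weights):
ΣP(t=1)Q(t=1) = 4.55×136 + 1.90×179 + 484.76×6 + 1.80×161 = 618.8 + 340.1 + 2908.56 + 289.8 = 4157.26
ΣP(t=0)Q(t=1) = 3.32×136 + 2.61×179 + 405.35×6 + 2.15×161 = 451.52 + 467.19 + 2432.1 + 346.15 = 3696.96
P = 4157.26 / 3696.96 × 100 = 112.4508
Fisher = √(L × P) = √(111.2183 × 112.4508) = 111.8329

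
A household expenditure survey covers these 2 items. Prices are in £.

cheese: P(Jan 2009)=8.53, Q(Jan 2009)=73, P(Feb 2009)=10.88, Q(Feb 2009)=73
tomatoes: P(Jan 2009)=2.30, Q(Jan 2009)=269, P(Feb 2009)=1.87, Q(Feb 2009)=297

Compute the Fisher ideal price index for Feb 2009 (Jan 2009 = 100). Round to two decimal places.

Laspeyres component (base-period weights):
ΣP(Feb 2009)Q(Jan 2009) = 10.88×73 + 1.87×269 = 794.24 + 503.03 = 1297.27
ΣP(Jan 2009)Q(Jan 2009) = 8.53×73 + 2.30×269 = 622.69 + 618.7 = 1241.39
L = 1297.27 / 1241.39 × 100 = 104.5014
Paasche component (current-period weights):
ΣP(Feb 2009)Q(Feb 2009) = 10.88×73 + 1.87×297 = 794.24 + 555.39 = 1349.63
ΣP(Jan 2009)Q(Feb 2009) = 8.53×73 + 2.30×297 = 622.69 + 683.1 = 1305.79
P = 1349.63 / 1305.79 × 100 = 103.3574
Fisher = √(L × P) = √(104.5014 × 103.3574) = 103.9278

103.93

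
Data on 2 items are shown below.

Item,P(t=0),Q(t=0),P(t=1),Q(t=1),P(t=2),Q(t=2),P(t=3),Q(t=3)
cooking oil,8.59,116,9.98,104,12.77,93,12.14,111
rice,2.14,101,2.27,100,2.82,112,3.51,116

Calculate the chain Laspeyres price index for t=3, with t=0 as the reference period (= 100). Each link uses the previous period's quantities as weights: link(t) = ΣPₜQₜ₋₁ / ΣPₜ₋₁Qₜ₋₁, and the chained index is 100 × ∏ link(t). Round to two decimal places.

Link t=0→t=1:
ΣP(t=1)Q(t=0) = 9.98×116 + 2.27×101 = 1157.68 + 229.27 = 1386.95
ΣP(t=0)Q(t=0) = 8.59×116 + 2.14×101 = 996.44 + 216.14 = 1212.58
link = 1386.95/1212.58 = 1.143801
Link t=1→t=2:
ΣP(t=2)Q(t=1) = 12.77×104 + 2.82×100 = 1328.08 + 282 = 1610.08
ΣP(t=1)Q(t=1) = 9.98×104 + 2.27×100 = 1037.92 + 227 = 1264.92
link = 1610.08/1264.92 = 1.272871
Link t=2→t=3:
ΣP(t=3)Q(t=2) = 12.14×93 + 3.51×112 = 1129.02 + 393.12 = 1522.14
ΣP(t=2)Q(t=2) = 12.77×93 + 2.82×112 = 1187.61 + 315.84 = 1503.45
link = 1522.14/1503.45 = 1.012431
Chained index = 100 × 1.143801 × 1.272871 × 1.012431 = 147.4010

147.40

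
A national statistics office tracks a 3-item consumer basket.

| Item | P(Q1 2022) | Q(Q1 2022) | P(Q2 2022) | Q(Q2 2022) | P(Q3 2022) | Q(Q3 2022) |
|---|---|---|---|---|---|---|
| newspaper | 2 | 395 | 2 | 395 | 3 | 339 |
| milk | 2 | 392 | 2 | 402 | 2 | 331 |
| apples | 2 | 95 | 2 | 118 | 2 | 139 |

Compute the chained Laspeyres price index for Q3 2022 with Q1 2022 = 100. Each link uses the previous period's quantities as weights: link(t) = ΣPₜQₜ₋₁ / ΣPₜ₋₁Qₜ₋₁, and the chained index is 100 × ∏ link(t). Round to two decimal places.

121.58

Link Q1 2022→Q2 2022:
ΣP(Q2 2022)Q(Q1 2022) = 2×395 + 2×392 + 2×95 = 790 + 784 + 190 = 1764
ΣP(Q1 2022)Q(Q1 2022) = 2×395 + 2×392 + 2×95 = 790 + 784 + 190 = 1764
link = 1764/1764 = 1.000000
Link Q2 2022→Q3 2022:
ΣP(Q3 2022)Q(Q2 2022) = 3×395 + 2×402 + 2×118 = 1185 + 804 + 236 = 2225
ΣP(Q2 2022)Q(Q2 2022) = 2×395 + 2×402 + 2×118 = 790 + 804 + 236 = 1830
link = 2225/1830 = 1.215847
Chained index = 100 × 1.000000 × 1.215847 = 121.5847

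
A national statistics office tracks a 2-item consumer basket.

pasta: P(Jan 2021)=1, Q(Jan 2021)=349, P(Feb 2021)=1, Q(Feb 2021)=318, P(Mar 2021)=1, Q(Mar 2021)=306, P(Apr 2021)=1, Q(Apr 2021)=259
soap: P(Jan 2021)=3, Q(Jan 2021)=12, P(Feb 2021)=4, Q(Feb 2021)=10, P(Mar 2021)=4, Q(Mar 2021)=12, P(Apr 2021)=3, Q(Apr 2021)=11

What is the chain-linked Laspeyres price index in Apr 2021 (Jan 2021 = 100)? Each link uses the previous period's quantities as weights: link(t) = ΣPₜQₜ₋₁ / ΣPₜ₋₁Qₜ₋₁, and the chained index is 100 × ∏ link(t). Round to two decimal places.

Link Jan 2021→Feb 2021:
ΣP(Feb 2021)Q(Jan 2021) = 1×349 + 4×12 = 349 + 48 = 397
ΣP(Jan 2021)Q(Jan 2021) = 1×349 + 3×12 = 349 + 36 = 385
link = 397/385 = 1.031169
Link Feb 2021→Mar 2021:
ΣP(Mar 2021)Q(Feb 2021) = 1×318 + 4×10 = 318 + 40 = 358
ΣP(Feb 2021)Q(Feb 2021) = 1×318 + 4×10 = 318 + 40 = 358
link = 358/358 = 1.000000
Link Mar 2021→Apr 2021:
ΣP(Apr 2021)Q(Mar 2021) = 1×306 + 3×12 = 306 + 36 = 342
ΣP(Mar 2021)Q(Mar 2021) = 1×306 + 4×12 = 306 + 48 = 354
link = 342/354 = 0.966102
Chained index = 100 × 1.031169 × 1.000000 × 0.966102 = 99.6214

99.62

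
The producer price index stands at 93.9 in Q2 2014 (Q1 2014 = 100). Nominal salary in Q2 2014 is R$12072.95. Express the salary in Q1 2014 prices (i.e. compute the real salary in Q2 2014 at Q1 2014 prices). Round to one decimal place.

Real = Nominal ÷ (Index/100) = 12072.95 ÷ (93.9/100)
     = 12072.95 ÷ 0.939 = 12857.2417

12857.2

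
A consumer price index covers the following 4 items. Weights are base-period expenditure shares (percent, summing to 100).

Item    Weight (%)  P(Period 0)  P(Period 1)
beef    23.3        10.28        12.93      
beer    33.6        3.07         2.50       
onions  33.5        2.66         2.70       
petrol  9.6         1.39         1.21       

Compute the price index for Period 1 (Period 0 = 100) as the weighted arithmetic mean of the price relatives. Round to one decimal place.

beef: 23.3 × (12.93/10.28) = 23.3 × 1.257782 = 29.3063
beer: 33.6 × (2.50/3.07) = 33.6 × 0.814332 = 27.3616
onions: 33.5 × (2.70/2.66) = 33.5 × 1.015038 = 34.0038
petrol: 9.6 × (1.21/1.39) = 9.6 × 0.870504 = 8.3568
Index = Σ wᵢ·(p₁ᵢ/p₀ᵢ) = 29.3063 + 27.3616 + 34.0038 + 8.3568 = 99.0285

99.0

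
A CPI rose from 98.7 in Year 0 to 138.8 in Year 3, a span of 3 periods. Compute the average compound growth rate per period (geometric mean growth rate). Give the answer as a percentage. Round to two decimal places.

12.04%

Growth factor = (138.8/98.7)^(1/3) = (1.406282)^(1/3) = 1.120360
Growth rate = 1.120360 − 1 = 0.120360 = 12.0360%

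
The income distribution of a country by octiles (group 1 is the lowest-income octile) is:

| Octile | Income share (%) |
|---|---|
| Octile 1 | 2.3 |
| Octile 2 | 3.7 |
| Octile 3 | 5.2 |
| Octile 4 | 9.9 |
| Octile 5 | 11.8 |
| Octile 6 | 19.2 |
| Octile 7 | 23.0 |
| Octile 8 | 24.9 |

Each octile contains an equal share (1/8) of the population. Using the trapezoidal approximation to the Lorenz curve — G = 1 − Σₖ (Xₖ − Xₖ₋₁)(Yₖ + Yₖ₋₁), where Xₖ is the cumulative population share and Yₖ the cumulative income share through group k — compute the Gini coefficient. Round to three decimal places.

0.373

Cumulative income shares Yₖ: 0.0230, 0.0600, 0.1120, 0.2110, 0.3290, 0.5210, 0.7510, 1.0000
Σ (Xₖ−Xₖ₋₁)(Yₖ+Yₖ₋₁) = (1/8)(0.0230+0.0000) + (1/8)(0.0600+0.0230) + (1/8)(0.1120+0.0600) + (1/8)(0.2110+0.1120) + (1/8)(0.3290+0.2110) + (1/8)(0.5210+0.3290) + (1/8)(0.7510+0.5210) + (1/8)(1.0000+0.7510)
  = 0.0029 + 0.0104 + 0.0215 + 0.0404 + 0.0675 + 0.1063 + 0.1590 + 0.2189 = 0.6268
G = 1 − 0.6268 = 0.3732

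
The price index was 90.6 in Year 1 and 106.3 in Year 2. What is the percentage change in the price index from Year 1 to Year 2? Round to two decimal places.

Change = (106.3 − 90.6) / 90.6 × 100
       = 15.7 / 90.6 × 100 = 17.3289%

17.33%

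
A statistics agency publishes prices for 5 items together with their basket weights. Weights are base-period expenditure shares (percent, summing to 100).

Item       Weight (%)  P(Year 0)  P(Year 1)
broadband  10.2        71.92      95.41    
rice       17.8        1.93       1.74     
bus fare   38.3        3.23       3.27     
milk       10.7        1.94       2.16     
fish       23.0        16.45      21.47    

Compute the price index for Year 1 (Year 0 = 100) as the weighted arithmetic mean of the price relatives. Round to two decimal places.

110.29

broadband: 10.2 × (95.41/71.92) = 10.2 × 1.326613 = 13.5315
rice: 17.8 × (1.74/1.93) = 17.8 × 0.901554 = 16.0477
bus fare: 38.3 × (3.27/3.23) = 38.3 × 1.012384 = 38.7743
milk: 10.7 × (2.16/1.94) = 10.7 × 1.113402 = 11.9134
fish: 23.0 × (21.47/16.45) = 23.0 × 1.305167 = 30.0188
Index = Σ wᵢ·(p₁ᵢ/p₀ᵢ) = 13.5315 + 16.0477 + 38.7743 + 11.9134 + 30.0188 = 110.2857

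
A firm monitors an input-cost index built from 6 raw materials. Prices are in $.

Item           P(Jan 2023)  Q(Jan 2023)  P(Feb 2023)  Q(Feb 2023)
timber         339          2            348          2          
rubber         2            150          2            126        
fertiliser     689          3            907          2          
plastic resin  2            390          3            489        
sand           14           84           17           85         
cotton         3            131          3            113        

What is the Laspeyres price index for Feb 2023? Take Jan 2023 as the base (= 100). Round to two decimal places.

Laspeyres price index uses base-period quantities as weights.
ΣP(Feb 2023)·Q(Jan 2023) = 348×2 + 2×150 + 907×3 + 3×390 + 17×84 + 3×131 = 696 + 300 + 2721 + 1170 + 1428 + 393 = 6708
ΣP(Jan 2023)·Q(Jan 2023) = 339×2 + 2×150 + 689×3 + 2×390 + 14×84 + 3×131 = 678 + 300 + 2067 + 780 + 1176 + 393 = 5394
Index = 6708 / 5394 × 100 = 124.3604

124.36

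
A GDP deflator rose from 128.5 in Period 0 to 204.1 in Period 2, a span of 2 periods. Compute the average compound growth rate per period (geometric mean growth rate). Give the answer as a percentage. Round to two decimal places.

Growth factor = (204.1/128.5)^(1/2) = (1.588327)^(1/2) = 1.260288
Growth rate = 1.260288 − 1 = 0.260288 = 26.0288%

26.03%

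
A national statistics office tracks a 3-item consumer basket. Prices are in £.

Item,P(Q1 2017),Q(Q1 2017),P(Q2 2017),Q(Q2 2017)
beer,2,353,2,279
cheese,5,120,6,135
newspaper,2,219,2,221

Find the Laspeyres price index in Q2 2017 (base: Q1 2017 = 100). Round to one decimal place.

106.9

Laspeyres price index uses base-period quantities as weights.
ΣP(Q2 2017)·Q(Q1 2017) = 2×353 + 6×120 + 2×219 = 706 + 720 + 438 = 1864
ΣP(Q1 2017)·Q(Q1 2017) = 2×353 + 5×120 + 2×219 = 706 + 600 + 438 = 1744
Index = 1864 / 1744 × 100 = 106.8807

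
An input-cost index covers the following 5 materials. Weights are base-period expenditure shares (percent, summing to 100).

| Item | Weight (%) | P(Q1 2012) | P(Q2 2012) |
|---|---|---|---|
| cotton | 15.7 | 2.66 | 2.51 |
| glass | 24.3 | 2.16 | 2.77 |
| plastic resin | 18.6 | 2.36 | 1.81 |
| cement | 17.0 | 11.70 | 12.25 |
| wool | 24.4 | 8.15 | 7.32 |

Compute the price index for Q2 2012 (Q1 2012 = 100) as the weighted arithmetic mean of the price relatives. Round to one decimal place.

100.0

cotton: 15.7 × (2.51/2.66) = 15.7 × 0.943609 = 14.8147
glass: 24.3 × (2.77/2.16) = 24.3 × 1.282407 = 31.1625
plastic resin: 18.6 × (1.81/2.36) = 18.6 × 0.766949 = 14.2653
cement: 17.0 × (12.25/11.70) = 17.0 × 1.047009 = 17.7991
wool: 24.4 × (7.32/8.15) = 24.4 × 0.898160 = 21.9151
Index = Σ wᵢ·(p₁ᵢ/p₀ᵢ) = 14.8147 + 31.1625 + 14.2653 + 17.7991 + 21.9151 = 99.9567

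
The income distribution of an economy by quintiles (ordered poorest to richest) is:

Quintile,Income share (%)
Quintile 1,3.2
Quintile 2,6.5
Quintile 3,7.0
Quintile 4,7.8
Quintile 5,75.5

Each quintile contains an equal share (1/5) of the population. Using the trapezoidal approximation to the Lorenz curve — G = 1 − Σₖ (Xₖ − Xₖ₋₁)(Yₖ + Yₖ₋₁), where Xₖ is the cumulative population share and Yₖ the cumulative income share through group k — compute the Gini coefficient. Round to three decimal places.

Cumulative income shares Yₖ: 0.0320, 0.0970, 0.1670, 0.2450, 1.0000
Σ (Xₖ−Xₖ₋₁)(Yₖ+Yₖ₋₁) = (1/5)(0.0320+0.0000) + (1/5)(0.0970+0.0320) + (1/5)(0.1670+0.0970) + (1/5)(0.2450+0.1670) + (1/5)(1.0000+0.2450)
  = 0.0064 + 0.0258 + 0.0528 + 0.0824 + 0.2490 = 0.4164
G = 1 − 0.4164 = 0.5836

0.584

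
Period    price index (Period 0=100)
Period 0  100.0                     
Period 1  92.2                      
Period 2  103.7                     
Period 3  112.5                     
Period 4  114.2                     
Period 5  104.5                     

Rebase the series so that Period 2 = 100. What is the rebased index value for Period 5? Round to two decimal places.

100.77

Rebased(Period 5) = 104.5 / 103.7 × 100 = 100.7715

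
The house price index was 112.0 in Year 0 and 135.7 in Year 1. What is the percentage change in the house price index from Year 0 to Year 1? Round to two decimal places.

Change = (135.7 − 112.0) / 112.0 × 100
       = 23.7 / 112.0 × 100 = 21.1607%

21.16%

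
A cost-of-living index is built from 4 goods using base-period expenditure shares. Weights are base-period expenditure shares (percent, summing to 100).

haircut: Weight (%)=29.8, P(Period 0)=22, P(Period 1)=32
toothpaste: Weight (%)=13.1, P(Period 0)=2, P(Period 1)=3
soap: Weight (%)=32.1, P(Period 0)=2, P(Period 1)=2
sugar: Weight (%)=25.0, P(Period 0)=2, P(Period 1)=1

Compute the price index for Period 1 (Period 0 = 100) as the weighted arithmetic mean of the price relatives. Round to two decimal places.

haircut: 29.8 × (32/22) = 29.8 × 1.454545 = 43.3455
toothpaste: 13.1 × (3/2) = 13.1 × 1.500000 = 19.6500
soap: 32.1 × (2/2) = 32.1 × 1.000000 = 32.1000
sugar: 25.0 × (1/2) = 25.0 × 0.500000 = 12.5000
Index = Σ wᵢ·(p₁ᵢ/p₀ᵢ) = 43.3455 + 19.6500 + 32.1000 + 12.5000 = 107.5955

107.60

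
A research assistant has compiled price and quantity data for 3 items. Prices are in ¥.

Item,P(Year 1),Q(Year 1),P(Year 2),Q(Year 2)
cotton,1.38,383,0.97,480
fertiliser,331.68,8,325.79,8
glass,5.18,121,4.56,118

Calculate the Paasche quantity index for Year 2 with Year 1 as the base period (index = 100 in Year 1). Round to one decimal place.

Paasche quantity index uses current-period prices as weights.
ΣP(Year 2)·Q(Year 2) = 0.97×480 + 325.79×8 + 4.56×118 = 465.6 + 2606.32 + 538.08 = 3610
ΣP(Year 2)·Q(Year 1) = 0.97×383 + 325.79×8 + 4.56×121 = 371.51 + 2606.32 + 551.76 = 3529.59
Index = 3610 / 3529.59 × 100 = 102.2782

102.3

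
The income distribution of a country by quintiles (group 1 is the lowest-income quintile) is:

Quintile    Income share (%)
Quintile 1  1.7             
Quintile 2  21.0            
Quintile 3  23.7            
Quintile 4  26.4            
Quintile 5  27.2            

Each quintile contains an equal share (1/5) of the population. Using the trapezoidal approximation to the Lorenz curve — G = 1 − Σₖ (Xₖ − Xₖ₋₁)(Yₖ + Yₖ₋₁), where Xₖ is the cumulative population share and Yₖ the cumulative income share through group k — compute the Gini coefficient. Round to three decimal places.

0.226

Cumulative income shares Yₖ: 0.0170, 0.2270, 0.4640, 0.7280, 1.0000
Σ (Xₖ−Xₖ₋₁)(Yₖ+Yₖ₋₁) = (1/5)(0.0170+0.0000) + (1/5)(0.2270+0.0170) + (1/5)(0.4640+0.2270) + (1/5)(0.7280+0.4640) + (1/5)(1.0000+0.7280)
  = 0.0034 + 0.0488 + 0.1382 + 0.2384 + 0.3456 = 0.7744
G = 1 − 0.7744 = 0.2256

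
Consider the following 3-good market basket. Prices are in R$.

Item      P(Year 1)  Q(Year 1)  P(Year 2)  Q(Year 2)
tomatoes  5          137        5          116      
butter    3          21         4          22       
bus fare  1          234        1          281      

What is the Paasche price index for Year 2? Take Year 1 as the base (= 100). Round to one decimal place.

102.4

Paasche price index uses current-period quantities as weights.
ΣP(Year 2)·Q(Year 2) = 5×116 + 4×22 + 1×281 = 580 + 88 + 281 = 949
ΣP(Year 1)·Q(Year 2) = 5×116 + 3×22 + 1×281 = 580 + 66 + 281 = 927
Index = 949 / 927 × 100 = 102.3732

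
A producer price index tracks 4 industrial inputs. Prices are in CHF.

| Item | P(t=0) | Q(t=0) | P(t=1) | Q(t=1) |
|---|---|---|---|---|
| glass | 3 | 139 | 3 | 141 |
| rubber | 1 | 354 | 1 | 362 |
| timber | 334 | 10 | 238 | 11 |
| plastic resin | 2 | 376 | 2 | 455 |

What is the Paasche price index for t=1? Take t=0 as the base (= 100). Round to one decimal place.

Paasche price index uses current-period quantities as weights.
ΣP(t=1)·Q(t=1) = 3×141 + 1×362 + 238×11 + 2×455 = 423 + 362 + 2618 + 910 = 4313
ΣP(t=0)·Q(t=1) = 3×141 + 1×362 + 334×11 + 2×455 = 423 + 362 + 3674 + 910 = 5369
Index = 4313 / 5369 × 100 = 80.3315

80.3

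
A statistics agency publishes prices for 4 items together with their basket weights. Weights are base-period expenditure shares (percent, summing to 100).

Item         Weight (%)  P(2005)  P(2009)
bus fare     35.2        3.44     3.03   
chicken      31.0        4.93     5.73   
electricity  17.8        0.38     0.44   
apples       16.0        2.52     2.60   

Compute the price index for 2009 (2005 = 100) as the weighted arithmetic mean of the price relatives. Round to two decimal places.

bus fare: 35.2 × (3.03/3.44) = 35.2 × 0.880814 = 31.0047
chicken: 31.0 × (5.73/4.93) = 31.0 × 1.162272 = 36.0304
electricity: 17.8 × (0.44/0.38) = 17.8 × 1.157895 = 20.6105
apples: 16.0 × (2.60/2.52) = 16.0 × 1.031746 = 16.5079
Index = Σ wᵢ·(p₁ᵢ/p₀ᵢ) = 31.0047 + 36.0304 + 20.6105 + 16.5079 = 104.1535

104.15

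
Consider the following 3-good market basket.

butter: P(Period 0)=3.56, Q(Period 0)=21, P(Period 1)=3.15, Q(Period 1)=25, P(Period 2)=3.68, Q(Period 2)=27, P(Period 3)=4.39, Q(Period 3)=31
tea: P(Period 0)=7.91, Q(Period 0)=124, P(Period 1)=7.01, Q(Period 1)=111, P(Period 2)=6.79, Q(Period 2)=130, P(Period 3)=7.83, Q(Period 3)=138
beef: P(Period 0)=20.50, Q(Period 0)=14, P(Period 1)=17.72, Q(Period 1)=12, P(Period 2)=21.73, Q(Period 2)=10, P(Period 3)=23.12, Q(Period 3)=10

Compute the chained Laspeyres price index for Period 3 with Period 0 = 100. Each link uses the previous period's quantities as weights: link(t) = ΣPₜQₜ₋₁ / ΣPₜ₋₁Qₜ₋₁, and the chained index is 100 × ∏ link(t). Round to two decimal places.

Link Period 0→Period 1:
ΣP(Period 1)Q(Period 0) = 3.15×21 + 7.01×124 + 17.72×14 = 66.15 + 869.24 + 248.08 = 1183.47
ΣP(Period 0)Q(Period 0) = 3.56×21 + 7.91×124 + 20.50×14 = 74.76 + 980.84 + 287 = 1342.6
link = 1183.47/1342.6 = 0.881476
Link Period 1→Period 2:
ΣP(Period 2)Q(Period 1) = 3.68×25 + 6.79×111 + 21.73×12 = 92 + 753.69 + 260.76 = 1106.45
ΣP(Period 1)Q(Period 1) = 3.15×25 + 7.01×111 + 17.72×12 = 78.75 + 778.11 + 212.64 = 1069.5
link = 1106.45/1069.5 = 1.034549
Link Period 2→Period 3:
ΣP(Period 3)Q(Period 2) = 4.39×27 + 7.83×130 + 23.12×10 = 118.53 + 1017.9 + 231.2 = 1367.63
ΣP(Period 2)Q(Period 2) = 3.68×27 + 6.79×130 + 21.73×10 = 99.36 + 882.7 + 217.3 = 1199.36
link = 1367.63/1199.36 = 1.140300
Chained index = 100 × 0.881476 × 1.034549 × 1.140300 = 103.9874

103.99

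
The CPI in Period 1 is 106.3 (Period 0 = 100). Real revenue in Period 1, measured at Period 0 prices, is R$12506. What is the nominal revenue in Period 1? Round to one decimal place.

13293.9

Nominal = Real × (Index/100) = 12506 × (106.3/100)
        = 12506 × 1.063 = 13293.8780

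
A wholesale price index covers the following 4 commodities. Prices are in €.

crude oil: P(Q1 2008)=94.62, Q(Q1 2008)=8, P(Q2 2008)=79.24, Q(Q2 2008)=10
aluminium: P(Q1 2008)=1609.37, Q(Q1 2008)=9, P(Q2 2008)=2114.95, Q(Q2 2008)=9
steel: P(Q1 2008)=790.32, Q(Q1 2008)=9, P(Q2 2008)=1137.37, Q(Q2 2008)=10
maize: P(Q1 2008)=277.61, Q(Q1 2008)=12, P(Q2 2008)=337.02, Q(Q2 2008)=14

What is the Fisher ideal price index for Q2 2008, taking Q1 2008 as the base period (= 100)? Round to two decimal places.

132.06

Laspeyres component (base-period weights):
ΣP(Q2 2008)Q(Q1 2008) = 79.24×8 + 2114.95×9 + 1137.37×9 + 337.02×12 = 633.92 + 19034.55 + 10236.33 + 4044.24 = 33949.04
ΣP(Q1 2008)Q(Q1 2008) = 94.62×8 + 1609.37×9 + 790.32×9 + 277.61×12 = 756.96 + 14484.33 + 7112.88 + 3331.32 = 25685.49
L = 33949.04 / 25685.49 × 100 = 132.1721
Paasche component (current-period weights):
ΣP(Q2 2008)Q(Q2 2008) = 79.24×10 + 2114.95×9 + 1137.37×10 + 337.02×14 = 792.4 + 19034.55 + 11373.7 + 4718.28 = 35918.93
ΣP(Q1 2008)Q(Q2 2008) = 94.62×10 + 1609.37×9 + 790.32×10 + 277.61×14 = 946.2 + 14484.33 + 7903.2 + 3886.54 = 27220.27
P = 35918.93 / 27220.27 × 100 = 131.9566
Fisher = √(L × P) = √(132.1721 × 131.9566) = 132.0643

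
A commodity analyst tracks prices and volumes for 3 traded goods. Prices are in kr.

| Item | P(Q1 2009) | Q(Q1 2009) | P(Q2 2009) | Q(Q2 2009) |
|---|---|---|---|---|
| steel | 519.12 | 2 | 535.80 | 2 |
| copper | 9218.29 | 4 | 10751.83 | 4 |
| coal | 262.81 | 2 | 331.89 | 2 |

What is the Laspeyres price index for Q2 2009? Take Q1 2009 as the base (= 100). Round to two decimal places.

Laspeyres price index uses base-period quantities as weights.
ΣP(Q2 2009)·Q(Q1 2009) = 535.80×2 + 10751.83×4 + 331.89×2 = 1071.6 + 43007.32 + 663.78 = 44742.7
ΣP(Q1 2009)·Q(Q1 2009) = 519.12×2 + 9218.29×4 + 262.81×2 = 1038.24 + 36873.16 + 525.62 = 38437.02
Index = 44742.7 / 38437.02 × 100 = 116.4052

116.41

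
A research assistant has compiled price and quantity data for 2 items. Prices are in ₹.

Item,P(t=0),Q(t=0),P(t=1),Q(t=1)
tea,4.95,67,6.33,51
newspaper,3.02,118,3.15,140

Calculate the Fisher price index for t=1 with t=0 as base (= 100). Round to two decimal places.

114.39

Laspeyres component (base-period weights):
ΣP(t=1)Q(t=0) = 6.33×67 + 3.15×118 = 424.11 + 371.7 = 795.81
ΣP(t=0)Q(t=0) = 4.95×67 + 3.02×118 = 331.65 + 356.36 = 688.01
L = 795.81 / 688.01 × 100 = 115.6684
Paasche component (current-period weights):
ΣP(t=1)Q(t=1) = 6.33×51 + 3.15×140 = 322.83 + 441 = 763.83
ΣP(t=0)Q(t=1) = 4.95×51 + 3.02×140 = 252.45 + 422.8 = 675.25
P = 763.83 / 675.25 × 100 = 113.1181
Fisher = √(L × P) = √(115.6684 × 113.1181) = 114.3861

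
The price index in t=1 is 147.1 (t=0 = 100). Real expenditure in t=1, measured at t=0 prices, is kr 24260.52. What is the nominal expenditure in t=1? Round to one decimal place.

Nominal = Real × (Index/100) = 24260.52 × (147.1/100)
        = 24260.52 × 1.471 = 35687.2249

35687.2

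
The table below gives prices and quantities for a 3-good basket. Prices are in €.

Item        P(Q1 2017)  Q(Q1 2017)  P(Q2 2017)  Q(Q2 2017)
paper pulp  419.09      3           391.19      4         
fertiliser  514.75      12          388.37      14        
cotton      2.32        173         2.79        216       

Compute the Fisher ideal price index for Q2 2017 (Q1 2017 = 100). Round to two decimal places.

80.83

Laspeyres component (base-period weights):
ΣP(Q2 2017)Q(Q1 2017) = 391.19×3 + 388.37×12 + 2.79×173 = 1173.57 + 4660.44 + 482.67 = 6316.68
ΣP(Q1 2017)Q(Q1 2017) = 419.09×3 + 514.75×12 + 2.32×173 = 1257.27 + 6177 + 401.36 = 7835.63
L = 6316.68 / 7835.63 × 100 = 80.6148
Paasche component (current-period weights):
ΣP(Q2 2017)Q(Q2 2017) = 391.19×4 + 388.37×14 + 2.79×216 = 1564.76 + 5437.18 + 602.64 = 7604.58
ΣP(Q1 2017)Q(Q2 2017) = 419.09×4 + 514.75×14 + 2.32×216 = 1676.36 + 7206.5 + 501.12 = 9383.98
P = 7604.58 / 9383.98 × 100 = 81.0379
Fisher = √(L × P) = √(80.6148 × 81.0379) = 80.8261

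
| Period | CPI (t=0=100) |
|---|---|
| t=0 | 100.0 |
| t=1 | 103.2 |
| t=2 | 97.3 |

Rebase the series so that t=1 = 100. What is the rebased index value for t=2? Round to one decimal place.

94.3

Rebased(t=2) = 97.3 / 103.2 × 100 = 94.2829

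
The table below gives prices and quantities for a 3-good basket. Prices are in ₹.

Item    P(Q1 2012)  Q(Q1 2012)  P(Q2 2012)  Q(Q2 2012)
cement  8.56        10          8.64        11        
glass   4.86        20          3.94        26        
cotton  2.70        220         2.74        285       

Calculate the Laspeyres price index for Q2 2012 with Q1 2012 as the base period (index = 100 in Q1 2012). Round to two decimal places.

Laspeyres price index uses base-period quantities as weights.
ΣP(Q2 2012)·Q(Q1 2012) = 8.64×10 + 3.94×20 + 2.74×220 = 86.4 + 78.8 + 602.8 = 768
ΣP(Q1 2012)·Q(Q1 2012) = 8.56×10 + 4.86×20 + 2.70×220 = 85.6 + 97.2 + 594 = 776.8
Index = 768 / 776.8 × 100 = 98.8671

98.87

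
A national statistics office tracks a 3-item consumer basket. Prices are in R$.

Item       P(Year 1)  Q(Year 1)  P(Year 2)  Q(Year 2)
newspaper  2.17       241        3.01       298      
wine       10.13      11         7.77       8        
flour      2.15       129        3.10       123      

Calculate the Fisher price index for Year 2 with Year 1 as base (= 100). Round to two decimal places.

Laspeyres component (base-period weights):
ΣP(Year 2)Q(Year 1) = 3.01×241 + 7.77×11 + 3.10×129 = 725.41 + 85.47 + 399.9 = 1210.78
ΣP(Year 1)Q(Year 1) = 2.17×241 + 10.13×11 + 2.15×129 = 522.97 + 111.43 + 277.35 = 911.75
L = 1210.78 / 911.75 × 100 = 132.7974
Paasche component (current-period weights):
ΣP(Year 2)Q(Year 2) = 3.01×298 + 7.77×8 + 3.10×123 = 896.98 + 62.16 + 381.3 = 1340.44
ΣP(Year 1)Q(Year 2) = 2.17×298 + 10.13×8 + 2.15×123 = 646.66 + 81.04 + 264.45 = 992.15
P = 1340.44 / 992.15 × 100 = 135.1046
Fisher = √(L × P) = √(132.7974 × 135.1046) = 133.9460

133.95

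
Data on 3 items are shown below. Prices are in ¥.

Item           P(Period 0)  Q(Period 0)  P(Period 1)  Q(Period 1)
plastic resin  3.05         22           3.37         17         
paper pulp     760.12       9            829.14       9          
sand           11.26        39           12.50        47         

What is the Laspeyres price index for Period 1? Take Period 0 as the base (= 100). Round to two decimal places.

109.21

Laspeyres price index uses base-period quantities as weights.
ΣP(Period 1)·Q(Period 0) = 3.37×22 + 829.14×9 + 12.50×39 = 74.14 + 7462.26 + 487.5 = 8023.9
ΣP(Period 0)·Q(Period 0) = 3.05×22 + 760.12×9 + 11.26×39 = 67.1 + 6841.08 + 439.14 = 7347.32
Index = 8023.9 / 7347.32 × 100 = 109.2085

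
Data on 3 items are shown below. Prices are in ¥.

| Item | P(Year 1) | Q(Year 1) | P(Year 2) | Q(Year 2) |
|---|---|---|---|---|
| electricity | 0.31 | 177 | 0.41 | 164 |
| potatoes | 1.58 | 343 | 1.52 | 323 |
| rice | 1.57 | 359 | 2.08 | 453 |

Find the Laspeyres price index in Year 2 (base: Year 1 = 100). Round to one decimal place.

Laspeyres price index uses base-period quantities as weights.
ΣP(Year 2)·Q(Year 1) = 0.41×177 + 1.52×343 + 2.08×359 = 72.57 + 521.36 + 746.72 = 1340.65
ΣP(Year 1)·Q(Year 1) = 0.31×177 + 1.58×343 + 1.57×359 = 54.87 + 541.94 + 563.63 = 1160.44
Index = 1340.65 / 1160.44 × 100 = 115.5295

115.5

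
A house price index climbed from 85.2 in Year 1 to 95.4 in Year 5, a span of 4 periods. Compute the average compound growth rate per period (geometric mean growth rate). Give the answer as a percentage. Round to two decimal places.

Growth factor = (95.4/85.2)^(1/4) = (1.119718)^(1/4) = 1.028673
Growth rate = 1.028673 − 1 = 0.028673 = 2.8673%

2.87%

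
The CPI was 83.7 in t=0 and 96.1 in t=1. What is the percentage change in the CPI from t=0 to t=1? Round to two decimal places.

Change = (96.1 − 83.7) / 83.7 × 100
       = 12.4 / 83.7 × 100 = 14.8148%

14.81%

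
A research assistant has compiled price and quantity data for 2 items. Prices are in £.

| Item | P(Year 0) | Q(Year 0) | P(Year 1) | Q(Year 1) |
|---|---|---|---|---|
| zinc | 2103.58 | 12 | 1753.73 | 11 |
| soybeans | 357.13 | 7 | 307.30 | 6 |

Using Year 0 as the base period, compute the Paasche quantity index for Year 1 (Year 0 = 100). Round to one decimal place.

Paasche quantity index uses current-period prices as weights.
ΣP(Year 1)·Q(Year 1) = 1753.73×11 + 307.30×6 = 19291.03 + 1843.8 = 21134.83
ΣP(Year 1)·Q(Year 0) = 1753.73×12 + 307.30×7 = 21044.76 + 2151.1 = 23195.86
Index = 21134.83 / 23195.86 × 100 = 91.1147

91.1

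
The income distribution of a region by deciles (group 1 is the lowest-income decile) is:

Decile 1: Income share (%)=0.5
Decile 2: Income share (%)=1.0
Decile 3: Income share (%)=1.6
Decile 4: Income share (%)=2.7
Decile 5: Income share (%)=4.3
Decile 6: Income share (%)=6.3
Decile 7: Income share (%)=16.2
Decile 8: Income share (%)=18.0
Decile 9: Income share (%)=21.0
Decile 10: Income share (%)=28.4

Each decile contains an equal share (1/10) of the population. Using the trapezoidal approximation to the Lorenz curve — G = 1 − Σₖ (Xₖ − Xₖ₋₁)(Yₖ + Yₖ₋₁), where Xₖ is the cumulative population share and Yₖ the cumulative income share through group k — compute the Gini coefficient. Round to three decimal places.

0.516

Cumulative income shares Yₖ: 0.0050, 0.0150, 0.0310, 0.0580, 0.1010, 0.1640, 0.3260, 0.5060, 0.7160, 1.0000
Σ (Xₖ−Xₖ₋₁)(Yₖ+Yₖ₋₁) = (1/10)(0.0050+0.0000) + (1/10)(0.0150+0.0050) + (1/10)(0.0310+0.0150) + (1/10)(0.0580+0.0310) + (1/10)(0.1010+0.0580) + (1/10)(0.1640+0.1010) + (1/10)(0.3260+0.1640) + (1/10)(0.5060+0.3260) + (1/10)(0.7160+0.5060) + (1/10)(1.0000+0.7160)
  = 0.0005 + 0.0020 + 0.0046 + 0.0089 + 0.0159 + 0.0265 + 0.0490 + 0.0832 + 0.1222 + 0.1716 = 0.4844
G = 1 − 0.4844 = 0.5156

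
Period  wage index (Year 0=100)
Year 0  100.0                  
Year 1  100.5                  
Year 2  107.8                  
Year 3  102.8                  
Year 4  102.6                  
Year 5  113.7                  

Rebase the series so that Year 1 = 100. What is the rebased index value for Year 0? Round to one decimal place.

Rebased(Year 0) = 100.0 / 100.5 × 100 = 99.5025

99.5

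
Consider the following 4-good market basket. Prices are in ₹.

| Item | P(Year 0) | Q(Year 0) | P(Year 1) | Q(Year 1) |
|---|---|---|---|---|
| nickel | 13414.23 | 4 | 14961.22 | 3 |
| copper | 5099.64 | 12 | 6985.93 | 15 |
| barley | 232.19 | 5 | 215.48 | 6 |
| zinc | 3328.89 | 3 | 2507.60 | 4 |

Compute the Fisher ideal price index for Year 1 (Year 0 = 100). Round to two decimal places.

121.66

Laspeyres component (base-period weights):
ΣP(Year 1)Q(Year 0) = 14961.22×4 + 6985.93×12 + 215.48×5 + 2507.60×3 = 59844.88 + 83831.16 + 1077.4 + 7522.8 = 152276.24
ΣP(Year 0)Q(Year 0) = 13414.23×4 + 5099.64×12 + 232.19×5 + 3328.89×3 = 53656.92 + 61195.68 + 1160.95 + 9986.67 = 126000.22
L = 152276.24 / 126000.22 × 100 = 120.8539
Paasche component (current-period weights):
ΣP(Year 1)Q(Year 1) = 14961.22×3 + 6985.93×15 + 215.48×6 + 2507.60×4 = 44883.66 + 104788.95 + 1292.88 + 10030.4 = 160995.89
ΣP(Year 0)Q(Year 1) = 13414.23×3 + 5099.64×15 + 232.19×6 + 3328.89×4 = 40242.69 + 76494.6 + 1393.14 + 13315.56 = 131445.99
P = 160995.89 / 131445.99 × 100 = 122.4806
Fisher = √(L × P) = √(120.8539 × 122.4806) = 121.6646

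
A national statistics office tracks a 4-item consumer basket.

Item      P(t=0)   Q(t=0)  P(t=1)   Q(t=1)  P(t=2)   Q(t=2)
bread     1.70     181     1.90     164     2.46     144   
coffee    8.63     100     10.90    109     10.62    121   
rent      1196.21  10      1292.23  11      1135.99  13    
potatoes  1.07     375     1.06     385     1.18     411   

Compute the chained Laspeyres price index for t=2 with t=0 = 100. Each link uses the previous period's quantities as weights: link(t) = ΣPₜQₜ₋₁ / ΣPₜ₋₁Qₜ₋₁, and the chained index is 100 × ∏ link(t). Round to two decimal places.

Link t=0→t=1:
ΣP(t=1)Q(t=0) = 1.90×181 + 10.90×100 + 1292.23×10 + 1.06×375 = 343.9 + 1090 + 12922.3 + 397.5 = 14753.7
ΣP(t=0)Q(t=0) = 1.70×181 + 8.63×100 + 1196.21×10 + 1.07×375 = 307.7 + 863 + 11962.1 + 401.25 = 13534.05
link = 14753.7/13534.05 = 1.090117
Link t=1→t=2:
ΣP(t=2)Q(t=1) = 2.46×164 + 10.62×109 + 1135.99×11 + 1.18×385 = 403.44 + 1157.58 + 12495.89 + 454.3 = 14511.21
ΣP(t=1)Q(t=1) = 1.90×164 + 10.90×109 + 1292.23×11 + 1.06×385 = 311.6 + 1188.1 + 14214.53 + 408.1 = 16122.33
link = 14511.21/16122.33 = 0.900069
Chained index = 100 × 1.090117 × 0.900069 = 98.1181

98.12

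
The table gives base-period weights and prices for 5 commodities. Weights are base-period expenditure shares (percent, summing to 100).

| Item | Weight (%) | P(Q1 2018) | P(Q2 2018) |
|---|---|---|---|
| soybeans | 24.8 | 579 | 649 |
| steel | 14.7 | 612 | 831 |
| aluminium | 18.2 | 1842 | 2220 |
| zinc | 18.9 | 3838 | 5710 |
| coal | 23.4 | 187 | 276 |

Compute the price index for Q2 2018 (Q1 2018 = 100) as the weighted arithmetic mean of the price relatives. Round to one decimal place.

soybeans: 24.8 × (649/579) = 24.8 × 1.120898 = 27.7983
steel: 14.7 × (831/612) = 14.7 × 1.357843 = 19.9603
aluminium: 18.2 × (2220/1842) = 18.2 × 1.205212 = 21.9349
zinc: 18.9 × (5710/3838) = 18.9 × 1.487754 = 28.1186
coal: 23.4 × (276/187) = 23.4 × 1.475936 = 34.5369
Index = Σ wᵢ·(p₁ᵢ/p₀ᵢ) = 27.7983 + 19.9603 + 21.9349 + 28.1186 + 34.5369 = 132.3489

132.3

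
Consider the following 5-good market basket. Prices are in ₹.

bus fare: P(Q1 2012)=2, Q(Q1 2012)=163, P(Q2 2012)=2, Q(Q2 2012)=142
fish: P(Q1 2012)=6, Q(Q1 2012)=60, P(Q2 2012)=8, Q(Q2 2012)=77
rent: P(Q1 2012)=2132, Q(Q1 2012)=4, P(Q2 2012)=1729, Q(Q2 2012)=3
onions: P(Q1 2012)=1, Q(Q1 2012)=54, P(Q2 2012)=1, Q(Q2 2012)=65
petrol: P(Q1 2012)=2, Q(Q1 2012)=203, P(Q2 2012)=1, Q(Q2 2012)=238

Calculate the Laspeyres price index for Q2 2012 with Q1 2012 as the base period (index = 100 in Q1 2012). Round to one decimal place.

Laspeyres price index uses base-period quantities as weights.
ΣP(Q2 2012)·Q(Q1 2012) = 2×163 + 8×60 + 1729×4 + 1×54 + 1×203 = 326 + 480 + 6916 + 54 + 203 = 7979
ΣP(Q1 2012)·Q(Q1 2012) = 2×163 + 6×60 + 2132×4 + 1×54 + 2×203 = 326 + 360 + 8528 + 54 + 406 = 9674
Index = 7979 / 9674 × 100 = 82.4788

82.5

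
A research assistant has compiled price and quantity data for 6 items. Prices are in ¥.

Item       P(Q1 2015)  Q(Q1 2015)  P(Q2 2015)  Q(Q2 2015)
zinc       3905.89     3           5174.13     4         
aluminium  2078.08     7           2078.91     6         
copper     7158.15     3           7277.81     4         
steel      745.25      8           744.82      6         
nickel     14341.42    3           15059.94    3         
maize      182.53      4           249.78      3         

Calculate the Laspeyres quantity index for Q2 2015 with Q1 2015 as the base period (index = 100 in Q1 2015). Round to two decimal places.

107.50

Laspeyres quantity index uses base-period prices as weights.
ΣP(Q1 2015)·Q(Q2 2015) = 3905.89×4 + 2078.08×6 + 7158.15×4 + 745.25×6 + 14341.42×3 + 182.53×3 = 15623.56 + 12468.48 + 28632.6 + 4471.5 + 43024.26 + 547.59 = 104767.99
ΣP(Q1 2015)·Q(Q1 2015) = 3905.89×3 + 2078.08×7 + 7158.15×3 + 745.25×8 + 14341.42×3 + 182.53×4 = 11717.67 + 14546.56 + 21474.45 + 5962 + 43024.26 + 730.12 = 97455.06
Index = 104767.99 / 97455.06 × 100 = 107.5039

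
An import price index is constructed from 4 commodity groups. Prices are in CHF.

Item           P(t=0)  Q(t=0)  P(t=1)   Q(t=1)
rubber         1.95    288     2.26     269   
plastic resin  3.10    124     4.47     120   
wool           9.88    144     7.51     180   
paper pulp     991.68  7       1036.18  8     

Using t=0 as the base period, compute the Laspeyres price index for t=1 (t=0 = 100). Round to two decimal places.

102.46

Laspeyres price index uses base-period quantities as weights.
ΣP(t=1)·Q(t=0) = 2.26×288 + 4.47×124 + 7.51×144 + 1036.18×7 = 650.88 + 554.28 + 1081.44 + 7253.26 = 9539.86
ΣP(t=0)·Q(t=0) = 1.95×288 + 3.10×124 + 9.88×144 + 991.68×7 = 561.6 + 384.4 + 1422.72 + 6941.76 = 9310.48
Index = 9539.86 / 9310.48 × 100 = 102.4637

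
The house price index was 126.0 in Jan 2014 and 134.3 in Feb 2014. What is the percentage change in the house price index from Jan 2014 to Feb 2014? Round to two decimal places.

6.59%

Change = (134.3 − 126.0) / 126.0 × 100
       = 8.3 / 126.0 × 100 = 6.5873%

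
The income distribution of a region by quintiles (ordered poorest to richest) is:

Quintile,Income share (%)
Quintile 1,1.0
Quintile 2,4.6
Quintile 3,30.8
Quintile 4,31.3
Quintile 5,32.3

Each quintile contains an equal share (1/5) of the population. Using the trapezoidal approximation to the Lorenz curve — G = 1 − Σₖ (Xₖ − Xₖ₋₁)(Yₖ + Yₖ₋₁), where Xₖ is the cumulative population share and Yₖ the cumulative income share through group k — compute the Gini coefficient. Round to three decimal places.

0.357

Cumulative income shares Yₖ: 0.0100, 0.0560, 0.3640, 0.6770, 1.0000
Σ (Xₖ−Xₖ₋₁)(Yₖ+Yₖ₋₁) = (1/5)(0.0100+0.0000) + (1/5)(0.0560+0.0100) + (1/5)(0.3640+0.0560) + (1/5)(0.6770+0.3640) + (1/5)(1.0000+0.6770)
  = 0.0020 + 0.0132 + 0.0840 + 0.2082 + 0.3354 = 0.6428
G = 1 − 0.6428 = 0.3572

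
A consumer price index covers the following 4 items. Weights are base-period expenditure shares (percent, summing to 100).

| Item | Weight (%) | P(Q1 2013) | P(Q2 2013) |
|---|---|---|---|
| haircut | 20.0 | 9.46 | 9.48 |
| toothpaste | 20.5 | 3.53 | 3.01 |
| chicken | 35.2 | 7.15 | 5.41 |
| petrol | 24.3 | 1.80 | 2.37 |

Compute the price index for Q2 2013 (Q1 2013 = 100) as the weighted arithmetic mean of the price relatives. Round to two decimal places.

haircut: 20.0 × (9.48/9.46) = 20.0 × 1.002114 = 20.0423
toothpaste: 20.5 × (3.01/3.53) = 20.5 × 0.852691 = 17.4802
chicken: 35.2 × (5.41/7.15) = 35.2 × 0.756643 = 26.6338
petrol: 24.3 × (2.37/1.80) = 24.3 × 1.316667 = 31.9950
Index = Σ wᵢ·(p₁ᵢ/p₀ᵢ) = 20.0423 + 17.4802 + 26.6338 + 31.9950 = 96.1513

96.15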